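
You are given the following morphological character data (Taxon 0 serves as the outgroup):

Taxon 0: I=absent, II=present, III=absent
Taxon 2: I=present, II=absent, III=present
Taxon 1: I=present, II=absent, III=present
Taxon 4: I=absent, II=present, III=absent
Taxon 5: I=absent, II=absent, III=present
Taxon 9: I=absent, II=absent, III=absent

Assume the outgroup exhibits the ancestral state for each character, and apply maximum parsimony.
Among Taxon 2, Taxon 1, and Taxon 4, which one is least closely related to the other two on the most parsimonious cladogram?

Taxon 4

Character polarity is set by the outgroup: the derived state is whichever differs from the outgroup's state, so for II the derived state is 'absent', and for the remaining characters it is 'present'.
I: derived state 'present' in Taxon 1 and Taxon 2 only — synapomorphy for {Taxon 1, Taxon 2}.
II: derived state 'absent' in Taxon 1, Taxon 2, Taxon 5, and Taxon 9 only — synapomorphy for {Taxon 1, Taxon 2, Taxon 5, Taxon 9}.
Only Taxon 1, Taxon 2, and Taxon 5 show the derived state 'present' for III, supporting them as a clade.
Most parsimonious ingroup topology: ((((Taxon 2,Taxon 1),Taxon 5),Taxon 9),Taxon 4).
Taxon 2 and Taxon 1 share a more recent common ancestor with each other than either does with Taxon 4, so Taxon 4 is the least closely related of the three.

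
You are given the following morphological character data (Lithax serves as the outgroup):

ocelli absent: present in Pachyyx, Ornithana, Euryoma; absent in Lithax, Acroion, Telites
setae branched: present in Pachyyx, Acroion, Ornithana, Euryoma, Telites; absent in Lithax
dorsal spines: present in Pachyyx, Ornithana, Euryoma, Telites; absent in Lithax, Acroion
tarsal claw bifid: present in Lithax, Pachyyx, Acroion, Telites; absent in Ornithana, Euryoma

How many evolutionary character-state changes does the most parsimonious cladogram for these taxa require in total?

Character polarity is set by the outgroup: the derived state is whichever differs from the outgroup's state, so for tarsal claw bifid the derived state is 'absent', and for the remaining characters it is 'present'.
ocelli absent: derived state 'present' in Euryoma, Ornithana, and Pachyyx only — synapomorphy for {Euryoma, Ornithana, Pachyyx}.
setae branched (derived state 'present') is shared by all ingroup taxa — unites the whole ingroup.
Only Euryoma, Ornithana, Pachyyx, and Telites show the derived state 'present' for dorsal spines, supporting them as a clade.
tarsal claw bifid (derived state 'absent') is shared by Euryoma and Ornithana — a synapomorphy uniting that clade.
Most parsimonious ingroup topology: (((Pachyyx,(Ornithana,Euryoma)),Telites),Acroion).
Changes per character on this tree: ocelli absent: 1; setae branched: 1; dorsal spines: 1; tarsal claw bifid: 1.
Total = 4.

4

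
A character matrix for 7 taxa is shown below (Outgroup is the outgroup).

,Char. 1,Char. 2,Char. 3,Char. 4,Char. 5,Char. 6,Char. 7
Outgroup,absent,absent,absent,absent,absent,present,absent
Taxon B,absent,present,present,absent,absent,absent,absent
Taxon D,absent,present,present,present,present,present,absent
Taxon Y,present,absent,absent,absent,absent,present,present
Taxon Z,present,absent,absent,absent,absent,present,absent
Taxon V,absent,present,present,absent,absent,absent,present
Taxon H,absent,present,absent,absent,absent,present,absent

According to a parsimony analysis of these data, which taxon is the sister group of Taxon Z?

Taxon Y

Character polarity is set by the outgroup: the derived state is whichever differs from the outgroup's state, so for Char. 6 the derived state is 'absent', and for the remaining characters it is 'present'.
Char. 1: derived state 'present' in Taxon Y and Taxon Z only — synapomorphy for {Taxon Y, Taxon Z}.
Char. 2: derived state 'present' in Taxon B, Taxon D, Taxon H, and Taxon V only — synapomorphy for {Taxon B, Taxon D, Taxon H, Taxon V}.
Char. 3: derived state 'present' in Taxon B, Taxon D, and Taxon V only — synapomorphy for {Taxon B, Taxon D, Taxon V}.
Char. 4: derived state 'present' in Taxon D only — an autapomorphy, so it tells us nothing about relationships among taxa.
Char. 5 (derived state 'present') is unique to Taxon D (autapomorphy; uninformative for grouping).
Char. 6 (derived state 'absent') is shared by Taxon B and Taxon V — a synapomorphy uniting that clade.
Char. 7 (state 'present') occurs in Taxon V and Taxon Y but conflicts with the nesting implied by the other characters — most parsimoniously interpreted as homoplasy.
Most parsimonious ingroup topology: ((((Taxon B,Taxon V),Taxon D),Taxon H),(Taxon Y,Taxon Z)).
Taxon Z and Taxon Y form a cherry on this tree, so they are sister taxa.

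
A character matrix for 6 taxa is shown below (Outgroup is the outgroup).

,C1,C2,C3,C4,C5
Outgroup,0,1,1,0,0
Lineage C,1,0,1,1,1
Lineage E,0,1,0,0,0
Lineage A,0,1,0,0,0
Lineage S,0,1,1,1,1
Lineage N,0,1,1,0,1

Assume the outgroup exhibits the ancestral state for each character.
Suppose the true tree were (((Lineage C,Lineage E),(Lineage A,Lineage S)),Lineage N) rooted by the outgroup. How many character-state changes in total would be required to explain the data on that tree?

Map each character onto (((Lineage C,Lineage E),(Lineage A,Lineage S)),Lineage N) (rooted by Outgroup) and count the minimum state changes it requires (Fitch parsimony):
C1: 1; C2: 1; C3: 2; C4: 2; C5: 3.
Total tree length = 9.

9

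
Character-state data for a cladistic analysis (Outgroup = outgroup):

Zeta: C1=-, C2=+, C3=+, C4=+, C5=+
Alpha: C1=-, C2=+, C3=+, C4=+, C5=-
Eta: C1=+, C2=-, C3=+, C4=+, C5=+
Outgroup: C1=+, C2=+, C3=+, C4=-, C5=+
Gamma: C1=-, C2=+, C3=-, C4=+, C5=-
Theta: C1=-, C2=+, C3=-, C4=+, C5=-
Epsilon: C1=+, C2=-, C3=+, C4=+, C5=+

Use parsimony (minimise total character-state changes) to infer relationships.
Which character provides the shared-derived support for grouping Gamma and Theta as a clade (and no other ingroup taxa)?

Character polarity is set by the outgroup: the derived state is whichever differs from the outgroup's state, so for C1, C2, C3, C5 the derived state is '-', and for the remaining characters it is '+'.
Only Alpha, Gamma, Theta, and Zeta show the derived state '-' for C1, supporting them as a clade.
C2 (derived state '-') is shared by Epsilon and Eta — a synapomorphy uniting that clade.
C3: derived state '-' in Gamma and Theta only — synapomorphy for {Gamma, Theta}.
All ingroup taxa share the derived state '+' for C4; it defines the ingroup but does not resolve relationships within it.
C5 (derived state '-') is shared by Alpha, Gamma, and Theta — a synapomorphy uniting that clade.
Most parsimonious ingroup topology: ((((Gamma,Theta),Alpha),Zeta),(Eta,Epsilon)).
The clade {Gamma, Theta} is supported by C3: its derived state '-' occurs in exactly those taxa and in no other taxon (including the outgroup).

C3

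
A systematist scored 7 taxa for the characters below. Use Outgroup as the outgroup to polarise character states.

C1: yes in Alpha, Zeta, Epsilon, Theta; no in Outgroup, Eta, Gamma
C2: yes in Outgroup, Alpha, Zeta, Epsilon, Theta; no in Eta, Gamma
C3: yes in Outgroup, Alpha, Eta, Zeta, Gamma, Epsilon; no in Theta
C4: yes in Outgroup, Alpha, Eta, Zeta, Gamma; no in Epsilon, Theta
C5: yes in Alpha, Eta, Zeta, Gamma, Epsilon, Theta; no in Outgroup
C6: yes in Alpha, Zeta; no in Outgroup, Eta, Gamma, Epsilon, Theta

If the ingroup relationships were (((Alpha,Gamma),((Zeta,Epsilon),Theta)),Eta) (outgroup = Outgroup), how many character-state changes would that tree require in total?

Map each character onto (((Alpha,Gamma),((Zeta,Epsilon),Theta)),Eta) (rooted by Outgroup) and count the minimum state changes it requires (Fitch parsimony):
C1: 2; C2: 2; C3: 1; C4: 2; C5: 1; C6: 2.
Total tree length = 10.

10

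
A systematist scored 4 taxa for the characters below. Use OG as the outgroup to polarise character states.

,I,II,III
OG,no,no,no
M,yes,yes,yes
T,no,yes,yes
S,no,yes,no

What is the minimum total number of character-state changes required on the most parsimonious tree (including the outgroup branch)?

The outgroup has state 'no' for every character, so 'yes' is the derived state throughout.
I (derived state 'yes') is unique to M (autapomorphy; uninformative for grouping).
II (derived state 'yes') is shared by all ingroup taxa — unites the whole ingroup.
Only M and T show the derived state 'yes' for III, supporting them as a clade.
Most parsimonious ingroup topology: ((M,T),S).
Changes per character on this tree: I: 1; II: 1; III: 1.
Total = 3.

3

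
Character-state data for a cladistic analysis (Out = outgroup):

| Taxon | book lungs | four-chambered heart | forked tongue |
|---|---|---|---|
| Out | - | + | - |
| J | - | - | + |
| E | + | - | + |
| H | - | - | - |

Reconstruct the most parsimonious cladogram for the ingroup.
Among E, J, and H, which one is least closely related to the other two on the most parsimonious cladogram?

H

Character polarity is set by the outgroup: the derived state is whichever differs from the outgroup's state, so for four-chambered heart the derived state is '-', and for the remaining characters it is '+'.
book lungs (derived state '+') is unique to E (autapomorphy; uninformative for grouping).
All ingroup taxa share the derived state '-' for four-chambered heart; it defines the ingroup but does not resolve relationships within it.
forked tongue: derived state '+' in E and J only — synapomorphy for {E, J}.
Most parsimonious ingroup topology: ((J,E),H).
E and J share a more recent common ancestor with each other than either does with H, so H is the least closely related of the three.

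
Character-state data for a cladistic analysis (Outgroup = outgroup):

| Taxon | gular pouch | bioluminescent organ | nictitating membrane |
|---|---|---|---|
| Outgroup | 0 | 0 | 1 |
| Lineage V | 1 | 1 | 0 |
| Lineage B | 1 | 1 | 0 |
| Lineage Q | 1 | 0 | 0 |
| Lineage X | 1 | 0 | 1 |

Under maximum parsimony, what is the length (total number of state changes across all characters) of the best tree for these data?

Character polarity is set by the outgroup: the derived state is whichever differs from the outgroup's state, so for nictitating membrane the derived state is '0', and for the remaining characters it is '1'.
gular pouch (derived state '1') is shared by all ingroup taxa — unites the whole ingroup.
Only Lineage B and Lineage V show the derived state '1' for bioluminescent organ, supporting them as a clade.
Only Lineage B, Lineage Q, and Lineage V show the derived state '0' for nictitating membrane, supporting them as a clade.
Most parsimonious ingroup topology: (((Lineage V,Lineage B),Lineage Q),Lineage X).
Changes per character on this tree: gular pouch: 1; bioluminescent organ: 1; nictitating membrane: 1.
Total = 3.

3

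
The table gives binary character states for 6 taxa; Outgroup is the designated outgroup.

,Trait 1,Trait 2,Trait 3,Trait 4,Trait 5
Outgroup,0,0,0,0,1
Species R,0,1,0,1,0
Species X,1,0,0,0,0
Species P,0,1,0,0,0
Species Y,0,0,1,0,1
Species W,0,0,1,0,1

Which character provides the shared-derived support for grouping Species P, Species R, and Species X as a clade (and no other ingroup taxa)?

Trait 5

Character polarity is set by the outgroup: the derived state is whichever differs from the outgroup's state, so for Trait 5 the derived state is '0', and for the remaining characters it is '1'.
Trait 1 (derived state '1') is unique to Species X (autapomorphy; uninformative for grouping).
Only Species P and Species R show the derived state '1' for Trait 2, supporting them as a clade.
Trait 3: derived state '1' in Species W and Species Y only — synapomorphy for {Species W, Species Y}.
Trait 4 (derived state '1') is unique to Species R (autapomorphy; uninformative for grouping).
Trait 5 (derived state '0') is shared by Species P, Species R, and Species X — a synapomorphy uniting that clade.
Most parsimonious ingroup topology: (((Species R,Species P),Species X),(Species Y,Species W)).
The clade {Species P, Species R, Species X} is supported by Trait 5: its derived state '0' occurs in exactly those taxa and in no other taxon (including the outgroup).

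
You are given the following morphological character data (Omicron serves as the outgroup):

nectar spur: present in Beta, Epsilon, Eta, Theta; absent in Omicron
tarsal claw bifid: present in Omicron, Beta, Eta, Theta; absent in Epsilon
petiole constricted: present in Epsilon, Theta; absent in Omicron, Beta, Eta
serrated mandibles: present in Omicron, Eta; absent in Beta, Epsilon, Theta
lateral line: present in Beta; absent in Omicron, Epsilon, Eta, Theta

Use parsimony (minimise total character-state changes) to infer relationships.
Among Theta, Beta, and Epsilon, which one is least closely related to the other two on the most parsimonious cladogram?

Character polarity is set by the outgroup: the derived state is whichever differs from the outgroup's state, so for tarsal claw bifid, serrated mandibles the derived state is 'absent', and for the remaining characters it is 'present'.
All ingroup taxa share the derived state 'present' for nectar spur; it defines the ingroup but does not resolve relationships within it.
tarsal claw bifid (derived state 'absent') is unique to Epsilon (autapomorphy; uninformative for grouping).
Only Epsilon and Theta show the derived state 'present' for petiole constricted, supporting them as a clade.
serrated mandibles (derived state 'absent') is shared by Beta, Epsilon, and Theta — a synapomorphy uniting that clade.
lateral line: derived state 'present' in Beta only — an autapomorphy, so it tells us nothing about relationships among taxa.
Most parsimonious ingroup topology: ((Beta,(Epsilon,Theta)),Eta).
Theta and Epsilon share a more recent common ancestor with each other than either does with Beta, so Beta is the least closely related of the three.

Beta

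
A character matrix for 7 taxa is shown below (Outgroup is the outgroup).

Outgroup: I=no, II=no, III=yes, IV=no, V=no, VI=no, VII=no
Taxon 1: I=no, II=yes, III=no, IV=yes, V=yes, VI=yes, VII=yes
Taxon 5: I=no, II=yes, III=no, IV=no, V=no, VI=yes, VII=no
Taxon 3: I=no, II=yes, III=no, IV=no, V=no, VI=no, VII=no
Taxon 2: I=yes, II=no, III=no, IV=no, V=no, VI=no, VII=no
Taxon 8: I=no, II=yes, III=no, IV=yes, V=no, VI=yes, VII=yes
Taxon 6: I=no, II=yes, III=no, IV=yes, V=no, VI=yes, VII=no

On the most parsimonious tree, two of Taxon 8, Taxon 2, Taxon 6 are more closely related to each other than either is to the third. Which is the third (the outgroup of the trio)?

Taxon 2

Character polarity is set by the outgroup: the derived state is whichever differs from the outgroup's state, so for III the derived state is 'no', and for the remaining characters it is 'yes'.
I (derived state 'yes') is unique to Taxon 2 (autapomorphy; uninformative for grouping).
II (derived state 'yes') is shared by Taxon 1, Taxon 3, Taxon 5, Taxon 6, and Taxon 8 — a synapomorphy uniting that clade.
All ingroup taxa share the derived state 'no' for III; it defines the ingroup but does not resolve relationships within it.
Only Taxon 1, Taxon 6, and Taxon 8 show the derived state 'yes' for IV, supporting them as a clade.
V (derived state 'yes') is unique to Taxon 1 (autapomorphy; uninformative for grouping).
Only Taxon 1, Taxon 5, Taxon 6, and Taxon 8 show the derived state 'yes' for VI, supporting them as a clade.
Only Taxon 1 and Taxon 8 show the derived state 'yes' for VII, supporting them as a clade.
Most parsimonious ingroup topology: (((((Taxon 1,Taxon 8),Taxon 6),Taxon 5),Taxon 3),Taxon 2).
Taxon 8 and Taxon 6 share a more recent common ancestor with each other than either does with Taxon 2, so Taxon 2 is the least closely related of the three.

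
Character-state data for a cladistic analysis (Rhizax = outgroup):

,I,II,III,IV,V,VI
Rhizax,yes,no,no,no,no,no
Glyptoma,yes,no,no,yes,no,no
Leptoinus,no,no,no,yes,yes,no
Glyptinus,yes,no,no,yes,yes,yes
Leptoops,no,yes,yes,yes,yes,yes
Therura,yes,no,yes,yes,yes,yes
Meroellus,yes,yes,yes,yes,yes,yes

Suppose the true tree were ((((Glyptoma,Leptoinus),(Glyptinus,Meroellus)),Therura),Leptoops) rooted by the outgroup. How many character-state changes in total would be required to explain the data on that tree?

Map each character onto ((((Glyptoma,Leptoinus),(Glyptinus,Meroellus)),Therura),Leptoops) (rooted by Rhizax) and count the minimum state changes it requires (Fitch parsimony):
I: 2; II: 2; III: 3; IV: 1; V: 2; VI: 2.
Total tree length = 12.

12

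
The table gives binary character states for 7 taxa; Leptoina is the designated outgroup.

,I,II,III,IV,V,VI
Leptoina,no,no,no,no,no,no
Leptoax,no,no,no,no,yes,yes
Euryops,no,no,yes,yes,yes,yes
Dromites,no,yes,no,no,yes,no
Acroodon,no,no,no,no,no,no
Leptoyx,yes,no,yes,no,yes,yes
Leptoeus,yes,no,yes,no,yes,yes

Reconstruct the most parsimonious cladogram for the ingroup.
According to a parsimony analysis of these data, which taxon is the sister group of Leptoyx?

Leptoeus

The outgroup has state 'no' for every character, so 'yes' is the derived state throughout.
I: derived state 'yes' in Leptoeus and Leptoyx only — synapomorphy for {Leptoeus, Leptoyx}.
II (derived state 'yes') is unique to Dromites (autapomorphy; uninformative for grouping).
III: derived state 'yes' in Euryops, Leptoeus, and Leptoyx only — synapomorphy for {Euryops, Leptoeus, Leptoyx}.
IV (derived state 'yes') is unique to Euryops (autapomorphy; uninformative for grouping).
V (derived state 'yes') is shared by Dromites, Euryops, Leptoax, Leptoeus, and Leptoyx — a synapomorphy uniting that clade.
VI (derived state 'yes') is shared by Euryops, Leptoax, Leptoeus, and Leptoyx — a synapomorphy uniting that clade.
Most parsimonious ingroup topology: ((((Euryops,(Leptoyx,Leptoeus)),Leptoax),Dromites),Acroodon).
Leptoyx and Leptoeus form a cherry on this tree, so they are sister taxa.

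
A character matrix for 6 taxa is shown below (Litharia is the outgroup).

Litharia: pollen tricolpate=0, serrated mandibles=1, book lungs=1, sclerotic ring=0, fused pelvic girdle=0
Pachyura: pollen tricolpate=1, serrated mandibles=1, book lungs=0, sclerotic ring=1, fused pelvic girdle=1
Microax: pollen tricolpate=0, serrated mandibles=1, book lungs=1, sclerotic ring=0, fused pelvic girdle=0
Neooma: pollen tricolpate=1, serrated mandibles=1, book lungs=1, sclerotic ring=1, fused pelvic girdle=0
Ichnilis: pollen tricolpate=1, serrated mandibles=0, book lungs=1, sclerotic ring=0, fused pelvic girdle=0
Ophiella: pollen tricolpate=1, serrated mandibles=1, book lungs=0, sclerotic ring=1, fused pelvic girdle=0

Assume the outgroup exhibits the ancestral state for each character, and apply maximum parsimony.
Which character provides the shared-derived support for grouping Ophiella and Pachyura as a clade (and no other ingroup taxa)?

book lungs

Character polarity is set by the outgroup: the derived state is whichever differs from the outgroup's state, so for serrated mandibles, book lungs the derived state is '0', and for the remaining characters it is '1'.
pollen tricolpate (derived state '1') is shared by Ichnilis, Neooma, Ophiella, and Pachyura — a synapomorphy uniting that clade.
serrated mandibles (derived state '0') is unique to Ichnilis (autapomorphy; uninformative for grouping).
book lungs (derived state '0') is shared by Ophiella and Pachyura — a synapomorphy uniting that clade.
Only Neooma, Ophiella, and Pachyura show the derived state '1' for sclerotic ring, supporting them as a clade.
fused pelvic girdle (derived state '1') is unique to Pachyura (autapomorphy; uninformative for grouping).
Most parsimonious ingroup topology: ((((Pachyura,Ophiella),Neooma),Ichnilis),Microax).
The clade {Ophiella, Pachyura} is supported by book lungs: its derived state '0' occurs in exactly those taxa and in no other taxon (including the outgroup).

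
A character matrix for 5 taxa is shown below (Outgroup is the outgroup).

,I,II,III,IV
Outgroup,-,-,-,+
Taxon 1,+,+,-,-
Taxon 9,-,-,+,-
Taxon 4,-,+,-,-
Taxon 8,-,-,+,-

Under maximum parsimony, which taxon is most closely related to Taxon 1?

Taxon 4

Character polarity is set by the outgroup: the derived state is whichever differs from the outgroup's state, so for IV the derived state is '-', and for the remaining characters it is '+'.
I (derived state '+') is unique to Taxon 1 (autapomorphy; uninformative for grouping).
II: derived state '+' in Taxon 1 and Taxon 4 only — synapomorphy for {Taxon 1, Taxon 4}.
III (derived state '+') is shared by Taxon 8 and Taxon 9 — a synapomorphy uniting that clade.
All ingroup taxa share the derived state '-' for IV; it defines the ingroup but does not resolve relationships within it.
Most parsimonious ingroup topology: ((Taxon 1,Taxon 4),(Taxon 9,Taxon 8)).
Taxon 1 and Taxon 4 form a cherry on this tree, so they are sister taxa.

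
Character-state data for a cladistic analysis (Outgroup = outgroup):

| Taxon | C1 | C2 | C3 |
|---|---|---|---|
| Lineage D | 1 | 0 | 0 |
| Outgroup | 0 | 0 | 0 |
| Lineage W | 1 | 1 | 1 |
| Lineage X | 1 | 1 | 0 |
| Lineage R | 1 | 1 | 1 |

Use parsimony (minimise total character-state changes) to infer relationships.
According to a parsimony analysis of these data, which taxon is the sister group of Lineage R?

Lineage W

The outgroup has state '0' for every character, so '1' is the derived state throughout.
C1 (derived state '1') is shared by all ingroup taxa — unites the whole ingroup.
Only Lineage R, Lineage W, and Lineage X show the derived state '1' for C2, supporting them as a clade.
Only Lineage R and Lineage W show the derived state '1' for C3, supporting them as a clade.
Most parsimonious ingroup topology: (Lineage D,(Lineage X,(Lineage W,Lineage R))).
Lineage R and Lineage W form a cherry on this tree, so they are sister taxa.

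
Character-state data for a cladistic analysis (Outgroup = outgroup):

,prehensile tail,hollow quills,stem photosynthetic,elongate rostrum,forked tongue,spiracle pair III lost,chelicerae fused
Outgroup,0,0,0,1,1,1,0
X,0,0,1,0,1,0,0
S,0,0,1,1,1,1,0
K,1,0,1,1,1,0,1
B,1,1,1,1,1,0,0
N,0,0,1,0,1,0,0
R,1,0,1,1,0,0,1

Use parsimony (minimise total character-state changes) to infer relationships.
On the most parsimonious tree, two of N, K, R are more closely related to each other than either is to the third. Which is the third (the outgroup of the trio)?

N

Character polarity is set by the outgroup: the derived state is whichever differs from the outgroup's state, so for elongate rostrum, forked tongue, spiracle pair III lost the derived state is '0', and for the remaining characters it is '1'.
prehensile tail (derived state '1') is shared by B, K, and R — a synapomorphy uniting that clade.
hollow quills: derived state '1' in B only — an autapomorphy, so it tells us nothing about relationships among taxa.
All ingroup taxa share the derived state '1' for stem photosynthetic; it defines the ingroup but does not resolve relationships within it.
elongate rostrum: derived state '0' in N and X only — synapomorphy for {N, X}.
forked tongue (derived state '0') is unique to R (autapomorphy; uninformative for grouping).
spiracle pair III lost: derived state '0' in B, K, N, R, and X only — synapomorphy for {B, K, N, R, X}.
Only K and R show the derived state '1' for chelicerae fused, supporting them as a clade.
Most parsimonious ingroup topology: (((X,N),((K,R),B)),S).
K and R share a more recent common ancestor with each other than either does with N, so N is the least closely related of the three.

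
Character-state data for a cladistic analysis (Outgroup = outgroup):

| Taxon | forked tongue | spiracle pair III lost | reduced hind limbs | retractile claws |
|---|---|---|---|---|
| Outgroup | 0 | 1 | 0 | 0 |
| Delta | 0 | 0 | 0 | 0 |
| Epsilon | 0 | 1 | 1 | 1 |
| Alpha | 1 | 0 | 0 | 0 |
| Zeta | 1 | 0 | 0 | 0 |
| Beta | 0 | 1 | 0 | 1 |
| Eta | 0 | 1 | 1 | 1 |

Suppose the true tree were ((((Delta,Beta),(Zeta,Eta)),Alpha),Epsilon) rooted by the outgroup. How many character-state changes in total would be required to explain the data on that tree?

Map each character onto ((((Delta,Beta),(Zeta,Eta)),Alpha),Epsilon) (rooted by Outgroup) and count the minimum state changes it requires (Fitch parsimony):
forked tongue: 2; spiracle pair III lost: 3; reduced hind limbs: 2; retractile claws: 3.
Total tree length = 10.

10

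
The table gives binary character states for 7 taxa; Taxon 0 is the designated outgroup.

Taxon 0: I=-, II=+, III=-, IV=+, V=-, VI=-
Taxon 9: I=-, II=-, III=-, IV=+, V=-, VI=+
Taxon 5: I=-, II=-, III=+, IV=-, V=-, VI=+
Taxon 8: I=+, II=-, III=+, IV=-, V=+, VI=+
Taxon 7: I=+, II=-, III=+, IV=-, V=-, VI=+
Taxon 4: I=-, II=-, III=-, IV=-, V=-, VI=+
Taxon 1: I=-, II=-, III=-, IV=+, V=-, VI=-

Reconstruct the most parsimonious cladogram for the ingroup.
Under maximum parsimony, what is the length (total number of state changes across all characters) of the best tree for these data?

6

Character polarity is set by the outgroup: the derived state is whichever differs from the outgroup's state, so for II, IV the derived state is '-', and for the remaining characters it is '+'.
I (derived state '+') is shared by Taxon 7 and Taxon 8 — a synapomorphy uniting that clade.
All ingroup taxa share the derived state '-' for II; it defines the ingroup but does not resolve relationships within it.
III: derived state '+' in Taxon 5, Taxon 7, and Taxon 8 only — synapomorphy for {Taxon 5, Taxon 7, Taxon 8}.
Only Taxon 4, Taxon 5, Taxon 7, and Taxon 8 show the derived state '-' for IV, supporting them as a clade.
V: derived state '+' in Taxon 8 only — an autapomorphy, so it tells us nothing about relationships among taxa.
Only Taxon 4, Taxon 5, Taxon 7, Taxon 8, and Taxon 9 show the derived state '+' for VI, supporting them as a clade.
Most parsimonious ingroup topology: ((Taxon 9,((Taxon 5,(Taxon 8,Taxon 7)),Taxon 4)),Taxon 1).
Changes per character on this tree: I: 1; II: 1; III: 1; IV: 1; V: 1; VI: 1.
Total = 6.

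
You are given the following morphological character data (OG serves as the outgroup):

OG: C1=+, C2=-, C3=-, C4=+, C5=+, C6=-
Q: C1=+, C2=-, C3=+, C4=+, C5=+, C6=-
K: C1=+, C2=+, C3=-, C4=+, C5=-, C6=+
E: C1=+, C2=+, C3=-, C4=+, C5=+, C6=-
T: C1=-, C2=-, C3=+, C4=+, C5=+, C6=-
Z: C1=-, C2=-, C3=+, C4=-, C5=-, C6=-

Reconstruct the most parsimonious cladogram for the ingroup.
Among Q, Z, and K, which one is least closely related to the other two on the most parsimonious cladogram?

Character polarity is set by the outgroup: the derived state is whichever differs from the outgroup's state, so for C1, C4, C5 the derived state is '-', and for the remaining characters it is '+'.
C1: derived state '-' in T and Z only — synapomorphy for {T, Z}.
C2: derived state '+' in E and K only — synapomorphy for {E, K}.
Only Q, T, and Z show the derived state '+' for C3, supporting them as a clade.
C4: derived state '-' in Z only — an autapomorphy, so it tells us nothing about relationships among taxa.
C5 groups K and Z, which is incompatible with the clades supported by the remaining characters; treating it as convergent (homoplasy) costs fewer steps than any alternative tree.
C6: derived state '+' in K only — an autapomorphy, so it tells us nothing about relationships among taxa.
Most parsimonious ingroup topology: ((Q,(T,Z)),(K,E)).
Q and Z share a more recent common ancestor with each other than either does with K, so K is the least closely related of the three.

K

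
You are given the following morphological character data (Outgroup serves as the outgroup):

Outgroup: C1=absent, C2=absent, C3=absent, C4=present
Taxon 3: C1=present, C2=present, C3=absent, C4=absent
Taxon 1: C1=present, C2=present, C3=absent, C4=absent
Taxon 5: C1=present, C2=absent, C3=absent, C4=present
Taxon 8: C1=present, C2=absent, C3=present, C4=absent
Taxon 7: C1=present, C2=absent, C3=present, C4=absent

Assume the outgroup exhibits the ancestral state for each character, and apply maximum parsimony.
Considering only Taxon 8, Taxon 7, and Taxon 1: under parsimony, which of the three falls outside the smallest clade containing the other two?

Taxon 1

Character polarity is set by the outgroup: the derived state is whichever differs from the outgroup's state, so for C4 the derived state is 'absent', and for the remaining characters it is 'present'.
All ingroup taxa share the derived state 'present' for C1; it defines the ingroup but does not resolve relationships within it.
C2: derived state 'present' in Taxon 1 and Taxon 3 only — synapomorphy for {Taxon 1, Taxon 3}.
C3: derived state 'present' in Taxon 7 and Taxon 8 only — synapomorphy for {Taxon 7, Taxon 8}.
Only Taxon 1, Taxon 3, Taxon 7, and Taxon 8 show the derived state 'absent' for C4, supporting them as a clade.
Most parsimonious ingroup topology: (((Taxon 3,Taxon 1),(Taxon 8,Taxon 7)),Taxon 5).
Taxon 7 and Taxon 8 share a more recent common ancestor with each other than either does with Taxon 1, so Taxon 1 is the least closely related of the three.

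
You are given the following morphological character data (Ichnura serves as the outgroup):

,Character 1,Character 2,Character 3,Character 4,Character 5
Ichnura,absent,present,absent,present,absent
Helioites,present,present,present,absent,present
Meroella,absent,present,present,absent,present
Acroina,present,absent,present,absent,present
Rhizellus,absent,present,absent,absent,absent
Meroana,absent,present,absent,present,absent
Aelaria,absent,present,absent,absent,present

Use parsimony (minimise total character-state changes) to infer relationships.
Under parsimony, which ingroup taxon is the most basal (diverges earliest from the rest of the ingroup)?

Character polarity is set by the outgroup: the derived state is whichever differs from the outgroup's state, so for Character 2, Character 4 the derived state is 'absent', and for the remaining characters it is 'present'.
Only Acroina and Helioites show the derived state 'present' for Character 1, supporting them as a clade.
Character 2 (derived state 'absent') is unique to Acroina (autapomorphy; uninformative for grouping).
Character 3 (derived state 'present') is shared by Acroina, Helioites, and Meroella — a synapomorphy uniting that clade.
Character 4 (derived state 'absent') is shared by Acroina, Aelaria, Helioites, Meroella, and Rhizellus — a synapomorphy uniting that clade.
Character 5 (derived state 'present') is shared by Acroina, Aelaria, Helioites, and Meroella — a synapomorphy uniting that clade.
Most parsimonious ingroup topology: (((((Helioites,Acroina),Meroella),Aelaria),Rhizellus),Meroana).
Meroana is sister to the clade containing all other ingroup taxa, so it is the earliest-diverging (most basal) ingroup lineage.

Meroana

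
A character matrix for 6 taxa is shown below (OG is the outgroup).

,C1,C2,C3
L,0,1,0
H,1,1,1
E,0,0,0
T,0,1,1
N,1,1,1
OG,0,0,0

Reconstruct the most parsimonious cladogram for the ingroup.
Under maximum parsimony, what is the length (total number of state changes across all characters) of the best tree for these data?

The outgroup has state '0' for every character, so '1' is the derived state throughout.
C1 (derived state '1') is shared by H and N — a synapomorphy uniting that clade.
C2 (derived state '1') is shared by H, L, N, and T — a synapomorphy uniting that clade.
C3: derived state '1' in H, N, and T only — synapomorphy for {H, N, T}.
Most parsimonious ingroup topology: ((((N,H),T),L),E).
Changes per character on this tree: C1: 1; C2: 1; C3: 1.
Total = 3.

3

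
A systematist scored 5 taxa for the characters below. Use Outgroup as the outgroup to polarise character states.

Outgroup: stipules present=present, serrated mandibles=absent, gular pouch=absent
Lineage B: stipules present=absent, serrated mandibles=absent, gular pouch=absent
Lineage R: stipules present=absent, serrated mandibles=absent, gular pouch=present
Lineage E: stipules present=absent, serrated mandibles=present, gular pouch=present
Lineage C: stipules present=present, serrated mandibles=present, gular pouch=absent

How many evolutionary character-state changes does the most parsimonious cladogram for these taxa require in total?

4

Character polarity is set by the outgroup: the derived state is whichever differs from the outgroup's state, so for stipules present the derived state is 'absent', and for the remaining characters it is 'present'.
stipules present (derived state 'absent') is shared by Lineage B, Lineage E, and Lineage R — a synapomorphy uniting that clade.
serrated mandibles (state 'present') occurs in Lineage C and Lineage E but conflicts with the nesting implied by the other characters — most parsimoniously interpreted as homoplasy.
Only Lineage E and Lineage R show the derived state 'present' for gular pouch, supporting them as a clade.
Most parsimonious ingroup topology: ((Lineage B,(Lineage R,Lineage E)),Lineage C).
Changes per character on this tree: stipules present: 1; serrated mandibles: 2; gular pouch: 1.
Total = 4.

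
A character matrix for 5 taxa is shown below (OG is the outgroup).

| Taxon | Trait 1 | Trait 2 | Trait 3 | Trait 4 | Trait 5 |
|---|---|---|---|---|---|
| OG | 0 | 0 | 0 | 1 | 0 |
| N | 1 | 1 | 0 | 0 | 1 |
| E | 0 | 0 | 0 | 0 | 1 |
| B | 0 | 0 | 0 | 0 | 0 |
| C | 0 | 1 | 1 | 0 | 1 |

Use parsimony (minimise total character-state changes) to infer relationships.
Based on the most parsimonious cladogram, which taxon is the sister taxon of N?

Character polarity is set by the outgroup: the derived state is whichever differs from the outgroup's state, so for Trait 4 the derived state is '0', and for the remaining characters it is '1'.
Trait 1 (derived state '1') is unique to N (autapomorphy; uninformative for grouping).
Trait 2 (derived state '1') is shared by C and N — a synapomorphy uniting that clade.
Trait 3: derived state '1' in C only — an autapomorphy, so it tells us nothing about relationships among taxa.
All ingroup taxa share the derived state '0' for Trait 4; it defines the ingroup but does not resolve relationships within it.
Only C, E, and N show the derived state '1' for Trait 5, supporting them as a clade.
Most parsimonious ingroup topology: (((N,C),E),B).
N and C form a cherry on this tree, so they are sister taxa.

C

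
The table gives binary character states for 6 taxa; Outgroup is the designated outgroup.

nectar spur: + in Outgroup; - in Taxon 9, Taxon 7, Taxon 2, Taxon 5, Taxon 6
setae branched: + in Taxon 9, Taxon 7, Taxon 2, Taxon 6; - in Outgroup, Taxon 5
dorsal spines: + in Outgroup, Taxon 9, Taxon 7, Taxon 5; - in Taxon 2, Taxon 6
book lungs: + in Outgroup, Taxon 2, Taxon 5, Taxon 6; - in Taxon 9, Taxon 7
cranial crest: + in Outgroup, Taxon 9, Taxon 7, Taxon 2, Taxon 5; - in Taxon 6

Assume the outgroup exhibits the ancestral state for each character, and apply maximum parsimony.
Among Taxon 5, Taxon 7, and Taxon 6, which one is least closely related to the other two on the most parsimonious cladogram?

Taxon 5

Character polarity is set by the outgroup: the derived state is whichever differs from the outgroup's state, so for nectar spur, dorsal spines, book lungs, cranial crest the derived state is '-', and for the remaining characters it is '+'.
nectar spur (derived state '-') is shared by all ingroup taxa — unites the whole ingroup.
Only Taxon 2, Taxon 6, Taxon 7, and Taxon 9 show the derived state '+' for setae branched, supporting them as a clade.
Only Taxon 2 and Taxon 6 show the derived state '-' for dorsal spines, supporting them as a clade.
Only Taxon 7 and Taxon 9 show the derived state '-' for book lungs, supporting them as a clade.
cranial crest (derived state '-') is unique to Taxon 6 (autapomorphy; uninformative for grouping).
Most parsimonious ingroup topology: (((Taxon 9,Taxon 7),(Taxon 2,Taxon 6)),Taxon 5).
Taxon 6 and Taxon 7 share a more recent common ancestor with each other than either does with Taxon 5, so Taxon 5 is the least closely related of the three.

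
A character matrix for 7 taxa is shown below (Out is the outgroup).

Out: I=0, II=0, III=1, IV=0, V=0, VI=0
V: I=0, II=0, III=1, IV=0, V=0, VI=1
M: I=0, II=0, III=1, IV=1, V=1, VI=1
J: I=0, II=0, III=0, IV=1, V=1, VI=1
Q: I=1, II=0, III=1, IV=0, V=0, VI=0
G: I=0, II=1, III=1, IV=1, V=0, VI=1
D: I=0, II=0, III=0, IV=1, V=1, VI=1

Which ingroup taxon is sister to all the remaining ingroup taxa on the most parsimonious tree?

Q

Character polarity is set by the outgroup: the derived state is whichever differs from the outgroup's state, so for III the derived state is '0', and for the remaining characters it is '1'.
I: derived state '1' in Q only — an autapomorphy, so it tells us nothing about relationships among taxa.
II (derived state '1') is unique to G (autapomorphy; uninformative for grouping).
Only D and J show the derived state '0' for III, supporting them as a clade.
IV: derived state '1' in D, G, J, and M only — synapomorphy for {D, G, J, M}.
Only D, J, and M show the derived state '1' for V, supporting them as a clade.
VI: derived state '1' in D, G, J, M, and V only — synapomorphy for {D, G, J, M, V}.
Most parsimonious ingroup topology: ((V,(((D,J),M),G)),Q).
Q is sister to the clade containing all other ingroup taxa, so it is the earliest-diverging (most basal) ingroup lineage.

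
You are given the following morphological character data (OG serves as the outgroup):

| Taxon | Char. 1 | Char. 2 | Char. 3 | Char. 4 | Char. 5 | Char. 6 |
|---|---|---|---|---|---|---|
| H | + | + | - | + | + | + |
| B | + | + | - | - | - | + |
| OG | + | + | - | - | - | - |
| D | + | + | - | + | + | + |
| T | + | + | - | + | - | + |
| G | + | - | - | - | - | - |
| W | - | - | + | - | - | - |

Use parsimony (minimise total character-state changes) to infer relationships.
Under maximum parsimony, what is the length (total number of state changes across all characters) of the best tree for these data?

6

Character polarity is set by the outgroup: the derived state is whichever differs from the outgroup's state, so for Char. 1, Char. 2 the derived state is '-', and for the remaining characters it is '+'.
Char. 1 (derived state '-') is unique to W (autapomorphy; uninformative for grouping).
Char. 2: derived state '-' in G and W only — synapomorphy for {G, W}.
Char. 3 (derived state '+') is unique to W (autapomorphy; uninformative for grouping).
Only D, H, and T show the derived state '+' for Char. 4, supporting them as a clade.
Char. 5: derived state '+' in D and H only — synapomorphy for {D, H}.
Char. 6: derived state '+' in B, D, H, and T only — synapomorphy for {B, D, H, T}.
Most parsimonious ingroup topology: ((((H,D),T),B),(G,W)).
Changes per character on this tree: Char. 1: 1; Char. 2: 1; Char. 3: 1; Char. 4: 1; Char. 5: 1; Char. 6: 1.
Total = 6.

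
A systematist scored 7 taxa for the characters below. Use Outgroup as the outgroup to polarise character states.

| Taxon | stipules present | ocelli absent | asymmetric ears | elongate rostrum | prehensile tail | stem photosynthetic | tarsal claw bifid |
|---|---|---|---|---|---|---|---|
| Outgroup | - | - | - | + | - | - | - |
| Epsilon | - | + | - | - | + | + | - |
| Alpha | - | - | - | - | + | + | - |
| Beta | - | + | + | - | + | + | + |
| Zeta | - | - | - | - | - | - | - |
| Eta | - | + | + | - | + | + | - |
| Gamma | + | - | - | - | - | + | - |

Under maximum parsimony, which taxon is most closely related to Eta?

Beta

Character polarity is set by the outgroup: the derived state is whichever differs from the outgroup's state, so for elongate rostrum the derived state is '-', and for the remaining characters it is '+'.
stipules present: derived state '+' in Gamma only — an autapomorphy, so it tells us nothing about relationships among taxa.
Only Beta, Epsilon, and Eta show the derived state '+' for ocelli absent, supporting them as a clade.
asymmetric ears: derived state '+' in Beta and Eta only — synapomorphy for {Beta, Eta}.
All ingroup taxa share the derived state '-' for elongate rostrum; it defines the ingroup but does not resolve relationships within it.
prehensile tail: derived state '+' in Alpha, Beta, Epsilon, and Eta only — synapomorphy for {Alpha, Beta, Epsilon, Eta}.
stem photosynthetic (derived state '+') is shared by Alpha, Beta, Epsilon, Eta, and Gamma — a synapomorphy uniting that clade.
tarsal claw bifid: derived state '+' in Beta only — an autapomorphy, so it tells us nothing about relationships among taxa.
Most parsimonious ingroup topology: ((((Epsilon,(Beta,Eta)),Alpha),Gamma),Zeta).
Eta and Beta form a cherry on this tree, so they are sister taxa.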